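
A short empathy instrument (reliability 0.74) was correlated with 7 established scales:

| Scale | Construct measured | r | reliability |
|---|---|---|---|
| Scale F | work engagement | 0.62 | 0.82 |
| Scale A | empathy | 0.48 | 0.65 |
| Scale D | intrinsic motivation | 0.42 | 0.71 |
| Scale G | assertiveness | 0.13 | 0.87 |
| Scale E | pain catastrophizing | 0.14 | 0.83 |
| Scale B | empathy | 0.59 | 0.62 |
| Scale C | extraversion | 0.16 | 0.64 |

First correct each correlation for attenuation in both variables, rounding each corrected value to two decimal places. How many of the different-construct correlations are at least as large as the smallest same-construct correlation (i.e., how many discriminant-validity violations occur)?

1

Disattenuated r (r / √(r_scale · r_new)):
  Scale F (disc): 0.62 / √(0.82·0.74) = 0.80
  Scale A (conv): 0.48 / √(0.65·0.74) = 0.69
  Scale D (disc): 0.42 / √(0.71·0.74) = 0.58
  Scale G (disc): 0.13 / √(0.87·0.74) = 0.16
  Scale E (disc): 0.14 / √(0.83·0.74) = 0.18
  Scale B (conv): 0.59 / √(0.62·0.74) = 0.87
  Scale C (disc): 0.16 / √(0.64·0.74) = 0.23
Smallest convergent = 0.69. Discriminant values: 0.80, 0.58, 0.16, 0.18, 0.23; count ≥ 0.69 → 1.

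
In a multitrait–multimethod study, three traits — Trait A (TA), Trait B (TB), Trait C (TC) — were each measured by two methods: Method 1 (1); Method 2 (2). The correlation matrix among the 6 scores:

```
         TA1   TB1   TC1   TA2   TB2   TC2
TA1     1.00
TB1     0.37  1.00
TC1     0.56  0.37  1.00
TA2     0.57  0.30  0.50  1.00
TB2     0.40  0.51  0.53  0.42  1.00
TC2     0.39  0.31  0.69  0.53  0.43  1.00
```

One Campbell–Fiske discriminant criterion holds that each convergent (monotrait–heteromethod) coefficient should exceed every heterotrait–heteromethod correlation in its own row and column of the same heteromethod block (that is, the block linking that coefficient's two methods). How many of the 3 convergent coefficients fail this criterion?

1

Each convergent coefficient versus the relevant comparison correlations:
TA (methods 1·2): 0.57 vs {0.40, 0.30, 0.39, 0.50} → pass.
TB (methods 1·2): 0.51 vs {0.30, 0.40, 0.31, 0.53} → fail.
TC (methods 1·2): 0.69 vs {0.50, 0.39, 0.53, 0.31} → pass.
1 of 3 fail.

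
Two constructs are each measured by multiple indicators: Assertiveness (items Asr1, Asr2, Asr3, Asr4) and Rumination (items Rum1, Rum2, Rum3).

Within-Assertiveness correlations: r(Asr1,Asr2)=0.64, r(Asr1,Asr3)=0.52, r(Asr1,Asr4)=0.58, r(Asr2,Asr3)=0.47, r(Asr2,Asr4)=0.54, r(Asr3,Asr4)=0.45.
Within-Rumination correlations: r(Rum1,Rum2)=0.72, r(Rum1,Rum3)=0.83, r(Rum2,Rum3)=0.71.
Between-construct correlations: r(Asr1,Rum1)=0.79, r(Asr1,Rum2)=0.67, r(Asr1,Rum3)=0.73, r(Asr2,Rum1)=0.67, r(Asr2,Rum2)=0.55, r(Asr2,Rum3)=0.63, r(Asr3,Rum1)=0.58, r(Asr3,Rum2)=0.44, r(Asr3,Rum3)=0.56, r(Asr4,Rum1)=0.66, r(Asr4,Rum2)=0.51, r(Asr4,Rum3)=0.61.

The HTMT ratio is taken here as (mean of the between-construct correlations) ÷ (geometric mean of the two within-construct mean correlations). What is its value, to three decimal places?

0.973

Mean between = 7.40/12 = 0.6167.
Mean within-Asr = 3.20/6 = 0.5333; mean within-Rum = 2.26/3 = 0.7533.
Geometric mean = √(0.5333 × 0.7533) = 0.6338.
HTMT = 0.6167 / 0.6338 = 0.973.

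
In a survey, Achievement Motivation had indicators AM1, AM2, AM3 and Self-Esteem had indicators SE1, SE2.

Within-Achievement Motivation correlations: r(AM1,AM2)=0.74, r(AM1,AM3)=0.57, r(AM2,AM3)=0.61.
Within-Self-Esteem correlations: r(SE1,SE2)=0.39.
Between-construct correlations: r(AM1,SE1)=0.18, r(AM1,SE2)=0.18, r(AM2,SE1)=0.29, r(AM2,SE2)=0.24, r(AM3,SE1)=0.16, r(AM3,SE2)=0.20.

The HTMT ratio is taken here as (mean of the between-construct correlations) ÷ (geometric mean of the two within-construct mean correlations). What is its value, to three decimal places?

Mean between = 1.25/6 = 0.2083.
Mean within-AM = 1.92/3 = 0.6400; mean within-SE = 0.39/1 = 0.3900.
Geometric mean = √(0.6400 × 0.3900) = 0.4996.
HTMT = 0.2083 / 0.4996 = 0.417.

0.417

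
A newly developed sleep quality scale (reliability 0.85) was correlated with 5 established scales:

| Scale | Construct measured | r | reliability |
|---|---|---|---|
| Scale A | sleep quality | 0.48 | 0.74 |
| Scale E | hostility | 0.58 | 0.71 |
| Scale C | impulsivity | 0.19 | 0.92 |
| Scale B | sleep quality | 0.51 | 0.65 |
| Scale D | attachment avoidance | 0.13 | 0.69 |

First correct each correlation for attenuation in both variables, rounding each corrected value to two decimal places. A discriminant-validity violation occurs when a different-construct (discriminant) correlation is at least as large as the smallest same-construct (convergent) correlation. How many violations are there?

Disattenuated r (r / √(r_scale · r_new)):
  Scale A (conv): 0.48 / √(0.74·0.85) = 0.61
  Scale E (disc): 0.58 / √(0.71·0.85) = 0.75
  Scale C (disc): 0.19 / √(0.92·0.85) = 0.21
  Scale B (conv): 0.51 / √(0.65·0.85) = 0.69
  Scale D (disc): 0.13 / √(0.69·0.85) = 0.17
Smallest convergent = 0.61. Discriminant values: 0.75, 0.21, 0.17; count ≥ 0.61 → 1.

1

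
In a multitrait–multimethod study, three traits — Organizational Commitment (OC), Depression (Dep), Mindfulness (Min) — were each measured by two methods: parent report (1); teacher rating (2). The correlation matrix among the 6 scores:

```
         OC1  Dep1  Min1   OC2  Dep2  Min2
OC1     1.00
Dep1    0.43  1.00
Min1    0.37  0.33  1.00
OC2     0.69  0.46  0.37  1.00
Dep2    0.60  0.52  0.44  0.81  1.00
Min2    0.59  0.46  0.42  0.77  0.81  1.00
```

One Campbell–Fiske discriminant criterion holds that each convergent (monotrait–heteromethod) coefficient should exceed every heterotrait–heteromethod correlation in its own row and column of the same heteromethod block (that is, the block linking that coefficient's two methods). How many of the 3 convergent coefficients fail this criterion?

2

Checking each validity diagonal entry against its comparison values:
OC (methods 1·2): 0.69 vs {0.60, 0.46, 0.59, 0.37} → pass.
Dep (methods 1·2): 0.52 vs {0.46, 0.60, 0.46, 0.44} → fail.
Min (methods 1·2): 0.42 vs {0.37, 0.59, 0.44, 0.46} → fail.
2 of 3 fail.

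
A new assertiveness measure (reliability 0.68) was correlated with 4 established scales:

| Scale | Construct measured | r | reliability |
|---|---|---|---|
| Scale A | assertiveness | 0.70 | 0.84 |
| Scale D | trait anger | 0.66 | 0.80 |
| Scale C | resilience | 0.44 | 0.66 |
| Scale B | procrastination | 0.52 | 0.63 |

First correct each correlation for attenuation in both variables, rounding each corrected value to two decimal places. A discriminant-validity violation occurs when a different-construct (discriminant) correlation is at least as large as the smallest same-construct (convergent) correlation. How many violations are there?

0

Disattenuated r (r / √(r_scale · r_new)):
  Scale A (conv): 0.70 / √(0.84·0.68) = 0.93
  Scale D (disc): 0.66 / √(0.80·0.68) = 0.89
  Scale C (disc): 0.44 / √(0.66·0.68) = 0.66
  Scale B (disc): 0.52 / √(0.63·0.68) = 0.79
Smallest convergent = 0.93. Discriminant values: 0.89, 0.66, 0.79; count ≥ 0.93 → 0.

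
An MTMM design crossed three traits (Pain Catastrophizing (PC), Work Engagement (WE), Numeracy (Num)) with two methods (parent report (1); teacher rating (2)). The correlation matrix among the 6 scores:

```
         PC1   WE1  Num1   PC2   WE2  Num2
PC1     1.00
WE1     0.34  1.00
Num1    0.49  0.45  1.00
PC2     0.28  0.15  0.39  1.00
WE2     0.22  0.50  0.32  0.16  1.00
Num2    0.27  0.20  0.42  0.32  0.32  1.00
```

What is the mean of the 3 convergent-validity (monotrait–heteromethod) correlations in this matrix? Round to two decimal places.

Convergent values: 0.28, 0.50, 0.42; mean = 1.20/3 = 0.40.

0.40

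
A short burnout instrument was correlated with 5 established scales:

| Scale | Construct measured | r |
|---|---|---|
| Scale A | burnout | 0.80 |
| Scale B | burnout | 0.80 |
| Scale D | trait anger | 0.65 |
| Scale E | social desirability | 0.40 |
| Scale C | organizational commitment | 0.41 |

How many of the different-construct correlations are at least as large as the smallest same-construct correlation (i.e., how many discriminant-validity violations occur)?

0

Convergent (same construct = burnout): Scale A, Scale B.
Smallest convergent = 0.80. Discriminant values: 0.65, 0.40, 0.41; count ≥ 0.80 → 0.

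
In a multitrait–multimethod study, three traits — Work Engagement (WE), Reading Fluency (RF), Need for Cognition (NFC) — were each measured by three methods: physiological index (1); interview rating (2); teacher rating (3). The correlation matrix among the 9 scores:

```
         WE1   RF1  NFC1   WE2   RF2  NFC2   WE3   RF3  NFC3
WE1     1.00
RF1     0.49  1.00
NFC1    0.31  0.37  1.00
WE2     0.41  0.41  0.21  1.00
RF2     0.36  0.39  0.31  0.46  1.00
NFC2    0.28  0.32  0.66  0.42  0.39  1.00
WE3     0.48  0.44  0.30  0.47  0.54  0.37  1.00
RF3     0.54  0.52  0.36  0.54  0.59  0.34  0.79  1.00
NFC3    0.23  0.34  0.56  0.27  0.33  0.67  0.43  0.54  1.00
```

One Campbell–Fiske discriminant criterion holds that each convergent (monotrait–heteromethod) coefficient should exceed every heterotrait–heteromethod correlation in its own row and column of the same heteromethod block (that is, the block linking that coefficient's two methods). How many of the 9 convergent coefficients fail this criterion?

5

Checking each validity diagonal entry against its comparison values:
WE (methods 1·2): 0.41 vs {0.36, 0.41, 0.28, 0.21} → fail.
WE (methods 1·3): 0.48 vs {0.54, 0.44, 0.23, 0.30} → fail.
WE (methods 2·3): 0.47 vs {0.54, 0.54, 0.27, 0.37} → fail.
RF (methods 1·2): 0.39 vs {0.41, 0.36, 0.32, 0.31} → fail.
RF (methods 1·3): 0.52 vs {0.44, 0.54, 0.34, 0.36} → fail.
RF (methods 2·3): 0.59 vs {0.54, 0.54, 0.33, 0.34} → pass.
NFC (methods 1·2): 0.66 vs {0.21, 0.28, 0.31, 0.32} → pass.
NFC (methods 1·3): 0.56 vs {0.30, 0.23, 0.36, 0.34} → pass.
NFC (methods 2·3): 0.67 vs {0.37, 0.27, 0.34, 0.33} → pass.
5 of 9 fail.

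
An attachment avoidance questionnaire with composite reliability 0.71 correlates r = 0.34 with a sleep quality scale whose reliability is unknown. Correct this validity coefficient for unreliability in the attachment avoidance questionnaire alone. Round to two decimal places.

Single correction: r_c = r_obs / √r_xx = 0.34 / √0.71 = 0.34 / 0.8426 ≈ 0.40.

0.40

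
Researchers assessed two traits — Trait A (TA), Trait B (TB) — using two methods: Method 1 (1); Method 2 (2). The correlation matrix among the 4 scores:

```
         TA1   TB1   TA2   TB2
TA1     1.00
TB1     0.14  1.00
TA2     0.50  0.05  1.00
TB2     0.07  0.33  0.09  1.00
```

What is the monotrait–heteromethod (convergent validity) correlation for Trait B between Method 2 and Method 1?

Same trait (TB), different methods: r(TB2, TB1) = 0.33.

0.33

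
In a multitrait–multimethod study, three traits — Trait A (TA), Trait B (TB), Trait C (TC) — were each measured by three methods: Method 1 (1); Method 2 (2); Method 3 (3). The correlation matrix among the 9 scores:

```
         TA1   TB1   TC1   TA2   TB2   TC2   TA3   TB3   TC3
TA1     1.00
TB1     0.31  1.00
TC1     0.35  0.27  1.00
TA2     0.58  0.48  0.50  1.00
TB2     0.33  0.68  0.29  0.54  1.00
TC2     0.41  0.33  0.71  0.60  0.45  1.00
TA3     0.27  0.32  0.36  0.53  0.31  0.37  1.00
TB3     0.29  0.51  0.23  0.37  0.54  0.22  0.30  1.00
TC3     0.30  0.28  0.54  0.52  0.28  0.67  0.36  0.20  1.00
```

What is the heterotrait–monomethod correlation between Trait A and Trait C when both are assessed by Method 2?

0.60

Different traits, same method: r(TA2, TC2) = 0.60.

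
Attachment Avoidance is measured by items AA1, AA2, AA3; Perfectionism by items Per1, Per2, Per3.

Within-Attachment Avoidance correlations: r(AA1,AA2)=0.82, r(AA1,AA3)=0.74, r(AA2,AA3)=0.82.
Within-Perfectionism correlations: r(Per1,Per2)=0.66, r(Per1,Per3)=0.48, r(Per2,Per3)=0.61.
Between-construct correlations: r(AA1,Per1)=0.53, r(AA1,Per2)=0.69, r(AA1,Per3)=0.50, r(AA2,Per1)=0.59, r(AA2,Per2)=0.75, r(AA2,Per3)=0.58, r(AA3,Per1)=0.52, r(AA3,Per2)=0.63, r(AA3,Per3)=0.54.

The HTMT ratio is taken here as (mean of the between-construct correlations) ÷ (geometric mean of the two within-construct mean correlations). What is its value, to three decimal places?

Between-construct mean = 5.33/9 = 0.5922.
Mean within-AA = 2.38/3 = 0.7933; mean within-Per = 1.75/3 = 0.5833.
Geometric mean = √(0.7933 × 0.5833) = 0.6802.
HTMT = 0.5922 / 0.6802 = 0.871.

0.871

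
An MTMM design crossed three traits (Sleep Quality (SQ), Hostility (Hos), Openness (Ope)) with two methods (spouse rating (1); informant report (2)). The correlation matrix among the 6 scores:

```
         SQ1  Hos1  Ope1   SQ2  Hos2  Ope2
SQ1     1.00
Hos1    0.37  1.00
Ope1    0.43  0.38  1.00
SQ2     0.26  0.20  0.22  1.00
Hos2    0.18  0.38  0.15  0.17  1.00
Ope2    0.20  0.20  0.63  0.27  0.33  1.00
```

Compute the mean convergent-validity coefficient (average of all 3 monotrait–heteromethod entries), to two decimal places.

Convergent values: 0.26, 0.38, 0.63; mean = 1.27/3 = 0.42.

0.42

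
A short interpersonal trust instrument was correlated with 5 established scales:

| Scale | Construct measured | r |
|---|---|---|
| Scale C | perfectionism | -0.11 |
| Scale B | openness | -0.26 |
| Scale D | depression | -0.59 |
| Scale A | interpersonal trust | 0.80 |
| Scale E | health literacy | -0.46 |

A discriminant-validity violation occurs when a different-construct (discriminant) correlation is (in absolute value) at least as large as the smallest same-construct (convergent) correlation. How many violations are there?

Convergent (same construct = interpersonal trust): Scale A.
Smallest convergent = 0.80. Discriminant |r|: 0.11, 0.26, 0.59, 0.46; count ≥ 0.80 → 0.

0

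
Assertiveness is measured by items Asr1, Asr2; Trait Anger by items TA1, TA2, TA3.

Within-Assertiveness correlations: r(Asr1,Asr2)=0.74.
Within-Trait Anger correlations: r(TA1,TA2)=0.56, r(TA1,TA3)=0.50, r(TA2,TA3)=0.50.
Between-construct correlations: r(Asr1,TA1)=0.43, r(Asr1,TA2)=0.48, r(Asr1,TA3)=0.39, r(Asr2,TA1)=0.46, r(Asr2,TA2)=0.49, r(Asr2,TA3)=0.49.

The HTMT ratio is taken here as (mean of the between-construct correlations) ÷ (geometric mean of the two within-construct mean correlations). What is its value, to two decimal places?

Mean between = 2.74/6 = 0.4567.
Mean within-Asr = 0.74/1 = 0.7400; mean within-TA = 1.56/3 = 0.5200.
Geometric mean = √(0.7400 × 0.5200) = 0.6203.
HTMT = 0.4567 / 0.6203 = 0.74.

0.74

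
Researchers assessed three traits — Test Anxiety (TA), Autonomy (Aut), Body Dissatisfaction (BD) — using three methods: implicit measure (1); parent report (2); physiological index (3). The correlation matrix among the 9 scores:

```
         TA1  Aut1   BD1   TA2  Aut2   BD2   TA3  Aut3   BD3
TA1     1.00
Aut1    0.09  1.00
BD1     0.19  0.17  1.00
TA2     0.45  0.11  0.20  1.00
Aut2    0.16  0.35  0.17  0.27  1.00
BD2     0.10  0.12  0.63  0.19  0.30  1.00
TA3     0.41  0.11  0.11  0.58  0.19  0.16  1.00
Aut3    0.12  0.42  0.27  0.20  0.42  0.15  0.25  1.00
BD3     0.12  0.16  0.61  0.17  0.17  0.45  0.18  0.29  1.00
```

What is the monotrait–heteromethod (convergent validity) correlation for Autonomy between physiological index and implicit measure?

0.42

Same trait (Aut), different methods: r(Aut3, Aut1) = 0.42.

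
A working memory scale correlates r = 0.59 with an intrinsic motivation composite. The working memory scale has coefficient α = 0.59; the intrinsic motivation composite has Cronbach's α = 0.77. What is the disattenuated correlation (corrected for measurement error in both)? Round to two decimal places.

0.88

r_true = r_obs / √(r_xx · r_yy) = 0.59 / √(0.59 × 0.77) = 0.59 / √0.4543 = 0.59 / 0.6740 ≈ 0.88.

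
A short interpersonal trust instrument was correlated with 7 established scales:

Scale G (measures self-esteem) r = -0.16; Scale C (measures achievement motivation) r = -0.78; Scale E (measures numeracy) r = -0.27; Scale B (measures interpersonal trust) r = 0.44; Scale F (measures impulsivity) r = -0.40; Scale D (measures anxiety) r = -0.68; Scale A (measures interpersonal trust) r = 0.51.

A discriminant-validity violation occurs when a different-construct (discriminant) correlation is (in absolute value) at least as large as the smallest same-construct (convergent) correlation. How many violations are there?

Convergent (same construct = interpersonal trust): Scale B, Scale A.
Smallest convergent = 0.44. Discriminant |r|: 0.16, 0.78, 0.27, 0.40, 0.68; count ≥ 0.44 → 2.

2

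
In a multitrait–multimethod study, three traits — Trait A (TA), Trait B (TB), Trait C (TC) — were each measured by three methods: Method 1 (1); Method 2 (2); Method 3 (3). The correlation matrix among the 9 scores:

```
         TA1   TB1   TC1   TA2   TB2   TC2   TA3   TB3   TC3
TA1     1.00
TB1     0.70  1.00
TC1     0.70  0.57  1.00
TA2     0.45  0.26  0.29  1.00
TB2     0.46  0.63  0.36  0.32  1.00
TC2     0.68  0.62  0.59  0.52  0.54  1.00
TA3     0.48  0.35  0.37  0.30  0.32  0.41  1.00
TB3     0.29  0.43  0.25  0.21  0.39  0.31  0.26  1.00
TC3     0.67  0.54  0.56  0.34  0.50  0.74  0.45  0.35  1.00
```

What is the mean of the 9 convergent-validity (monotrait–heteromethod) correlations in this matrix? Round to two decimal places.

0.51

Convergent values: 0.45, 0.48, 0.30, 0.63, 0.43, 0.39, 0.59, 0.56, 0.74; mean = 4.57/9 = 0.51.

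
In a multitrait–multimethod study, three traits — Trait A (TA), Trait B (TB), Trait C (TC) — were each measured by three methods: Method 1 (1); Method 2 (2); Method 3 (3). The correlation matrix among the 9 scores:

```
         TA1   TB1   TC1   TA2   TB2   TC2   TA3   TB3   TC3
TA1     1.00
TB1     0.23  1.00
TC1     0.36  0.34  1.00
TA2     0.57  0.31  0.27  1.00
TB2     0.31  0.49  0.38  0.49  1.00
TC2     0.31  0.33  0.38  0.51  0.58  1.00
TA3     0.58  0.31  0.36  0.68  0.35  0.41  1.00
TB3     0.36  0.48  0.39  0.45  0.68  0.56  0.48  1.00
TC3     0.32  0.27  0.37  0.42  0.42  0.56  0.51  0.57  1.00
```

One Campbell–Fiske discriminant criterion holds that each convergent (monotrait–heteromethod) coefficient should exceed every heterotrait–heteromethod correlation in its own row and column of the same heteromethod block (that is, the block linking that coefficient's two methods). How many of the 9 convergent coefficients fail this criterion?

Convergent coefficients and their comparison sets:
TA (methods 1·2): 0.57 vs {0.31, 0.31, 0.31, 0.27} → pass.
TA (methods 1·3): 0.58 vs {0.36, 0.31, 0.32, 0.36} → pass.
TA (methods 2·3): 0.68 vs {0.45, 0.35, 0.42, 0.41} → pass.
TB (methods 1·2): 0.49 vs {0.31, 0.31, 0.33, 0.38} → pass.
TB (methods 1·3): 0.48 vs {0.31, 0.36, 0.27, 0.39} → pass.
TB (methods 2·3): 0.68 vs {0.35, 0.45, 0.42, 0.56} → pass.
TC (methods 1·2): 0.38 vs {0.27, 0.31, 0.38, 0.33} → fail.
TC (methods 1·3): 0.37 vs {0.36, 0.32, 0.39, 0.27} → fail.
TC (methods 2·3): 0.56 vs {0.41, 0.42, 0.56, 0.42} → fail.
3 of 9 fail.

3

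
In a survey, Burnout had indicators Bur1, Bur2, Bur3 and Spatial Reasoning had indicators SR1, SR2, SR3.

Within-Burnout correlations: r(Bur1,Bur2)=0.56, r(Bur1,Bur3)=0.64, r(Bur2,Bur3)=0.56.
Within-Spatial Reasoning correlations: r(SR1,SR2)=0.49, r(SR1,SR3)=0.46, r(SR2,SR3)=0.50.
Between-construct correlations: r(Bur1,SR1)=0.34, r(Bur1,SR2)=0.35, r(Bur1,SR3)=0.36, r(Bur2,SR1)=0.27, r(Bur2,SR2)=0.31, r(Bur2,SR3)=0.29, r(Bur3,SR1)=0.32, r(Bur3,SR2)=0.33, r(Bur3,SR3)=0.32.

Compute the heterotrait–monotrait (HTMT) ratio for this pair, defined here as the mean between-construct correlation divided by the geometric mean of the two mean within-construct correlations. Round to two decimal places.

Between-construct mean = 2.89/9 = 0.3211.
Mean within-Bur = 1.76/3 = 0.5867; mean within-SR = 1.45/3 = 0.4833.
Geometric mean = √(0.5867 × 0.4833) = 0.5325.
HTMT = 0.3211 / 0.5325 = 0.60.

0.60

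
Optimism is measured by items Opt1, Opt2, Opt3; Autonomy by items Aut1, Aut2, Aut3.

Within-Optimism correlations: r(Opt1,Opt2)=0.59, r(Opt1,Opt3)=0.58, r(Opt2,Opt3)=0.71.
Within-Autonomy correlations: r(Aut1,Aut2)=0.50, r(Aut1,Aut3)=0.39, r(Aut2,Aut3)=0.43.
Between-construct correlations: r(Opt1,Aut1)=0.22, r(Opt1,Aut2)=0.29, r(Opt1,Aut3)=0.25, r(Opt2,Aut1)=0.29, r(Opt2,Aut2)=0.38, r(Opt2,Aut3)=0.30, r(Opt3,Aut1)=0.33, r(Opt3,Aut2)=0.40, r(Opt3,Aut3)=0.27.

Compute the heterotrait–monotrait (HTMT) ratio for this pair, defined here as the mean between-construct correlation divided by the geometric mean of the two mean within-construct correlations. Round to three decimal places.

Between-construct mean = 2.73/9 = 0.3033.
Mean within-Opt = 1.88/3 = 0.6267; mean within-Aut = 1.32/3 = 0.4400.
Geometric mean = √(0.6267 × 0.4400) = 0.5251.
HTMT = 0.3033 / 0.5251 = 0.578.

0.578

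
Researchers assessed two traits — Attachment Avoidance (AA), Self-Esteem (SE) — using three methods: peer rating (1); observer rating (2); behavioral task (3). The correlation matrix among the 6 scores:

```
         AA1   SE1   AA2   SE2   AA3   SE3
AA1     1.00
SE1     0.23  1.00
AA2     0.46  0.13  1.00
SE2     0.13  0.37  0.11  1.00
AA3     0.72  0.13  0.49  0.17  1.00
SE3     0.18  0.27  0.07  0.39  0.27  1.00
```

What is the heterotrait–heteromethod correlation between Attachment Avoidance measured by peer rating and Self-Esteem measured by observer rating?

0.13

Different traits and methods: r(AA1, SE2) = 0.13.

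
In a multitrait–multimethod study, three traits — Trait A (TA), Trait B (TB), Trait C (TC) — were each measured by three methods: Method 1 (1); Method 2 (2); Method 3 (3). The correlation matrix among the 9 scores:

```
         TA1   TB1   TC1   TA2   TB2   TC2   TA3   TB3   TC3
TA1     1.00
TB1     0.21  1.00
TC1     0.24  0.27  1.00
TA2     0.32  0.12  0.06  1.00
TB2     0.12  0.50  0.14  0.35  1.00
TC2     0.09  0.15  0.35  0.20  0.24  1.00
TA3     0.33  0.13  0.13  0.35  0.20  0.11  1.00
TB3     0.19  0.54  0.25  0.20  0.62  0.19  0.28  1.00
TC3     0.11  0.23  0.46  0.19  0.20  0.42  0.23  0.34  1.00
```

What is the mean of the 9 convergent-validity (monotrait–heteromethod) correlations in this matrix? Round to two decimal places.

0.43

Convergent values: 0.32, 0.33, 0.35, 0.50, 0.54, 0.62, 0.35, 0.46, 0.42; mean = 3.89/9 = 0.43.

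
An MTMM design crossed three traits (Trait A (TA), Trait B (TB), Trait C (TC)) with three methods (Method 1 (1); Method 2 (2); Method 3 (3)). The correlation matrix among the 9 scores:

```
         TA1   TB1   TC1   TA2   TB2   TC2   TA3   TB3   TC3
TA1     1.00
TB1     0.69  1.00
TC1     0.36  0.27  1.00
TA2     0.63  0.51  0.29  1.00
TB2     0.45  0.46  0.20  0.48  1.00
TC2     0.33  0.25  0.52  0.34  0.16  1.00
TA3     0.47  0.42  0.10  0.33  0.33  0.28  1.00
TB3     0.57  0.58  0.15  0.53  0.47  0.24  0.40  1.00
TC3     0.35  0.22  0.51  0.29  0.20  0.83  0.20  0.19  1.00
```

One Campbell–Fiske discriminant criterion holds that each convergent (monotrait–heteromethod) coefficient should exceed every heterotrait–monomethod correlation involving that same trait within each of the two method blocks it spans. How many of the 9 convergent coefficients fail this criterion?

Checking each validity diagonal entry against its comparison values:
TA (methods 1·2): 0.63 vs {0.69, 0.48, 0.36, 0.34} → fail.
TA (methods 1·3): 0.47 vs {0.69, 0.40, 0.36, 0.20} → fail.
TA (methods 2·3): 0.33 vs {0.48, 0.40, 0.34, 0.20} → fail.
TB (methods 1·2): 0.46 vs {0.69, 0.48, 0.27, 0.16} → fail.
TB (methods 1·3): 0.58 vs {0.69, 0.40, 0.27, 0.19} → fail.
TB (methods 2·3): 0.47 vs {0.48, 0.40, 0.16, 0.19} → fail.
TC (methods 1·2): 0.52 vs {0.36, 0.34, 0.27, 0.16} → pass.
TC (methods 1·3): 0.51 vs {0.36, 0.20, 0.27, 0.19} → pass.
TC (methods 2·3): 0.83 vs {0.34, 0.20, 0.16, 0.19} → pass.
6 of 9 fail.

6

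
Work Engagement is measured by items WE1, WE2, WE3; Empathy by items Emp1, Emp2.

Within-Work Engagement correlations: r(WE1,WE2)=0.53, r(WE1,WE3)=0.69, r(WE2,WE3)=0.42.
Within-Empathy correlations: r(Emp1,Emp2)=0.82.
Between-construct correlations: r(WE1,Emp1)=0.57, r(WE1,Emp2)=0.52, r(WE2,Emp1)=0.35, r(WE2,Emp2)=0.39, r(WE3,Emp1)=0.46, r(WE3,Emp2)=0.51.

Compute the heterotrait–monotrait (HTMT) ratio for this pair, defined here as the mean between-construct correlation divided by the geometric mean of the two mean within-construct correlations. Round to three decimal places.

0.697

Mean between = 2.80/6 = 0.4667.
Mean within-WE = 1.64/3 = 0.5467; mean within-Emp = 0.82/1 = 0.8200.
Geometric mean = √(0.5467 × 0.8200) = 0.6695.
HTMT = 0.4667 / 0.6695 = 0.697.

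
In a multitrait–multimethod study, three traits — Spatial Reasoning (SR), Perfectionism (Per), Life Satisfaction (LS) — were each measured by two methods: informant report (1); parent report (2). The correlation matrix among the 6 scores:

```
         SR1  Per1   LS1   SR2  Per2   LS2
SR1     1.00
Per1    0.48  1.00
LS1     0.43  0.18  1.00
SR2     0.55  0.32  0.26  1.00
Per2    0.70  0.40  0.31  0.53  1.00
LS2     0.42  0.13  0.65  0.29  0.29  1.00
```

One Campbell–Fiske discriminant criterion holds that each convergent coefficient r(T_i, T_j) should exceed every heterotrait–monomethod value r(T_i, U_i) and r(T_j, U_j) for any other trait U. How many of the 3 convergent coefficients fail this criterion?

Convergent coefficients and their comparison sets:
SR (methods 1·2): 0.55 vs {0.48, 0.53, 0.43, 0.29} → pass.
Per (methods 1·2): 0.40 vs {0.48, 0.53, 0.18, 0.29} → fail.
LS (methods 1·2): 0.65 vs {0.43, 0.29, 0.18, 0.29} → pass.
1 of 3 fail.

1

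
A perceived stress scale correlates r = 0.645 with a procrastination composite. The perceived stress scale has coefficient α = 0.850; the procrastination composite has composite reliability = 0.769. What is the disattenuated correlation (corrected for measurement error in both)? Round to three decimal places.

r_true = r_obs / √(r_xx · r_yy) = 0.645 / √(0.850 × 0.769) = 0.645 / √0.653650 = 0.645 / 0.8085 ≈ 0.798.

0.798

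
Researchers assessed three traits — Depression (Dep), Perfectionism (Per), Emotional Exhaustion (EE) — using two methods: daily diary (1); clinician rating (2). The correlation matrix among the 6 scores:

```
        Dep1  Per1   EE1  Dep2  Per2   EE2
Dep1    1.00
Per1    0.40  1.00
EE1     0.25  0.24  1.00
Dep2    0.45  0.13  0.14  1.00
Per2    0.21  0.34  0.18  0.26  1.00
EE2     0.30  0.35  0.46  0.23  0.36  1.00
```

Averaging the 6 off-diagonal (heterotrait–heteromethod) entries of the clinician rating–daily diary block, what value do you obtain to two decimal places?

0.22

HTHM values (method 2 × method 1): 0.13, 0.14, 0.21, 0.18, 0.30, 0.35; mean = 1.31/6 = 0.22.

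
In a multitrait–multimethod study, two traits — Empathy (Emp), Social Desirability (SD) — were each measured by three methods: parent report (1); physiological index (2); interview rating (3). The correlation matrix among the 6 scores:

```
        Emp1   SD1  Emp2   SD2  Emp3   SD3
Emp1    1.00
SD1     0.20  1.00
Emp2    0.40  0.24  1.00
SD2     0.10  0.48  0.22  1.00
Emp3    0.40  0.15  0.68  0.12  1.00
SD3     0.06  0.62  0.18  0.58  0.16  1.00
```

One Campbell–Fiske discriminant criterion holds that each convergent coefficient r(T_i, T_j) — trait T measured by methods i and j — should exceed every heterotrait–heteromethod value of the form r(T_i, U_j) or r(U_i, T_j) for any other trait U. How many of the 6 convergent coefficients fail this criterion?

0

Checking each validity diagonal entry against its comparison values:
Emp (methods 1·2): 0.40 vs {0.10, 0.24} → pass.
Emp (methods 1·3): 0.40 vs {0.06, 0.15} → pass.
Emp (methods 2·3): 0.68 vs {0.18, 0.12} → pass.
SD (methods 1·2): 0.48 vs {0.24, 0.10} → pass.
SD (methods 1·3): 0.62 vs {0.15, 0.06} → pass.
SD (methods 2·3): 0.58 vs {0.12, 0.18} → pass.
0 of 6 fail.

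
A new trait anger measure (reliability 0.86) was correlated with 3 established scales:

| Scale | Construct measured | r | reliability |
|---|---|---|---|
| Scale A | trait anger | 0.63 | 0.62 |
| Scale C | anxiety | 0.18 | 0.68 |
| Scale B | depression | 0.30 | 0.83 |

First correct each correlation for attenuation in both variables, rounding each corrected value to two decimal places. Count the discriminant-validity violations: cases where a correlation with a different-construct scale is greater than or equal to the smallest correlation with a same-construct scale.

Disattenuated r (r / √(r_scale · r_new)):
  Scale A (conv): 0.63 / √(0.62·0.86) = 0.86
  Scale C (disc): 0.18 / √(0.68·0.86) = 0.24
  Scale B (disc): 0.30 / √(0.83·0.86) = 0.36
Smallest convergent = 0.86. Discriminant values: 0.24, 0.36; count ≥ 0.86 → 0.

0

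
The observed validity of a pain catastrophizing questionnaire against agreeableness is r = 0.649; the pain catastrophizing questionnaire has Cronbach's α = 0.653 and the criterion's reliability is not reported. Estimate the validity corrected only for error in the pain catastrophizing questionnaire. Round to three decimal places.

Single correction: r_c = r_obs / √r_xx = 0.649 / √0.653 = 0.649 / 0.8081 ≈ 0.803.

0.803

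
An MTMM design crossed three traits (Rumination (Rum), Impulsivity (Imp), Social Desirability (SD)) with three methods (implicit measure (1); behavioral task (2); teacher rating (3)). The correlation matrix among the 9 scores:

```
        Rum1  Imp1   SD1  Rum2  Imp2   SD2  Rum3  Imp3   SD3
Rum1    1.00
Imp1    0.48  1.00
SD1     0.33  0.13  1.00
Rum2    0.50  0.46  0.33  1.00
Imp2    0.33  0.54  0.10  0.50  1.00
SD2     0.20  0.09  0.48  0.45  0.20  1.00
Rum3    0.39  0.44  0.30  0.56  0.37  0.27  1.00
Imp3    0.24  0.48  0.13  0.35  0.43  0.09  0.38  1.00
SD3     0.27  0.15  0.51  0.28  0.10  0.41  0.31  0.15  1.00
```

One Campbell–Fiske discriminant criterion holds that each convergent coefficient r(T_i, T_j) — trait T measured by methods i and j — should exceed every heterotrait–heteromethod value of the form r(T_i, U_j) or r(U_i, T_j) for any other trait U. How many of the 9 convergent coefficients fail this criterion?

1

Convergent coefficients and their comparison sets:
Rum (methods 1·2): 0.50 vs {0.33, 0.46, 0.20, 0.33} → pass.
Rum (methods 1·3): 0.39 vs {0.24, 0.44, 0.27, 0.30} → fail.
Rum (methods 2·3): 0.56 vs {0.35, 0.37, 0.28, 0.27} → pass.
Imp (methods 1·2): 0.54 vs {0.46, 0.33, 0.09, 0.10} → pass.
Imp (methods 1·3): 0.48 vs {0.44, 0.24, 0.15, 0.13} → pass.
Imp (methods 2·3): 0.43 vs {0.37, 0.35, 0.10, 0.09} → pass.
SD (methods 1·2): 0.48 vs {0.33, 0.20, 0.10, 0.09} → pass.
SD (methods 1·3): 0.51 vs {0.30, 0.27, 0.13, 0.15} → pass.
SD (methods 2·3): 0.41 vs {0.27, 0.28, 0.09, 0.10} → pass.
1 of 9 fail.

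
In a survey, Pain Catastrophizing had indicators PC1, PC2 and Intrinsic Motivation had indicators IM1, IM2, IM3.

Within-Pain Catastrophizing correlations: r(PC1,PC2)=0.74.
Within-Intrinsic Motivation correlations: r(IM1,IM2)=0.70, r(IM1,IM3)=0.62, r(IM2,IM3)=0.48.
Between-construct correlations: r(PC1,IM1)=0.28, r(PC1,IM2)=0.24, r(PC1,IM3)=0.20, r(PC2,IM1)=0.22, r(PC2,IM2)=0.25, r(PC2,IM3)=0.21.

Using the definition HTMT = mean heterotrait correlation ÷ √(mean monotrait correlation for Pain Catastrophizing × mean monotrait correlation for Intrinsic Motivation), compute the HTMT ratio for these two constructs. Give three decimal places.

Between-construct mean = 1.40/6 = 0.2333.
Mean within-PC = 0.74/1 = 0.7400; mean within-IM = 1.80/3 = 0.6000.
Geometric mean = √(0.7400 × 0.6000) = 0.6663.
HTMT = 0.2333 / 0.6663 = 0.350.

0.350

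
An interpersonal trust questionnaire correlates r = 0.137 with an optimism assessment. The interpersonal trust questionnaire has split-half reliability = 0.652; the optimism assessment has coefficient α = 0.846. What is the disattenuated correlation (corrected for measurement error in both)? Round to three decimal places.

0.184

r_true = r_obs / √(r_xx · r_yy) = 0.137 / √(0.652 × 0.846) = 0.137 / √0.551592 = 0.137 / 0.7427 ≈ 0.184.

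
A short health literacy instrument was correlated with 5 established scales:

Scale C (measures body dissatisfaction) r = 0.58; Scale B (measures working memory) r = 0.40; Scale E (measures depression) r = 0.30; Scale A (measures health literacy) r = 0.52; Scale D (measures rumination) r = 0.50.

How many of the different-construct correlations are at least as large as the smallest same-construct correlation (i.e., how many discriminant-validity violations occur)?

1

Convergent (same construct = health literacy): Scale A.
Smallest convergent = 0.52. Discriminant values: 0.58, 0.40, 0.30, 0.50; count ≥ 0.52 → 1.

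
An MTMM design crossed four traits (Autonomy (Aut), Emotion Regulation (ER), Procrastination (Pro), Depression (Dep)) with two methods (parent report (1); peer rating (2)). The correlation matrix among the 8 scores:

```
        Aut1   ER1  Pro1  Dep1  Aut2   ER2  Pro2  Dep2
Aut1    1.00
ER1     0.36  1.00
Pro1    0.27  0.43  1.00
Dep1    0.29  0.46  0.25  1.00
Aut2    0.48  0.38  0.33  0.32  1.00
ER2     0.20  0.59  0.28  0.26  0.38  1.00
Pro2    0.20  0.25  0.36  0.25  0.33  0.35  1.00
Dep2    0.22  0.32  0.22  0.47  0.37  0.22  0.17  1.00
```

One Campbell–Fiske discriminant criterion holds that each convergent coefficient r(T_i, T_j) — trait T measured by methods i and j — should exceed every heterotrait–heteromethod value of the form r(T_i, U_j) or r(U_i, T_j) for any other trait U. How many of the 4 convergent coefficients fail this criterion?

Checking each validity diagonal entry against its comparison values:
Aut (methods 1·2): 0.48 vs {0.20, 0.38, 0.20, 0.33, 0.22, 0.32} → pass.
ER (methods 1·2): 0.59 vs {0.38, 0.20, 0.25, 0.28, 0.32, 0.26} → pass.
Pro (methods 1·2): 0.36 vs {0.33, 0.20, 0.28, 0.25, 0.22, 0.25} → pass.
Dep (methods 1·2): 0.47 vs {0.32, 0.22, 0.26, 0.32, 0.25, 0.22} → pass.
0 of 4 fail.

0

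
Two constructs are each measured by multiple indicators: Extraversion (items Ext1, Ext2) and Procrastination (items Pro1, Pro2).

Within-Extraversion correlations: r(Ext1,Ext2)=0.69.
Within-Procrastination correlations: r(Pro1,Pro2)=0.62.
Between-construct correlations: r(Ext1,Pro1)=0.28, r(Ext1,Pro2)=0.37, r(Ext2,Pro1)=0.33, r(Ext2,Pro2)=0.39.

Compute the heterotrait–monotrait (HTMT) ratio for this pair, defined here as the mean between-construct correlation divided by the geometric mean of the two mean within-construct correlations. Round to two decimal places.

0.52

Mean heterotrait r = 1.37/4 = 0.3425.
Mean within-Ext = 0.69/1 = 0.6900; mean within-Pro = 0.62/1 = 0.6200.
Geometric mean = √(0.6900 × 0.6200) = 0.6541.
HTMT = 0.3425 / 0.6541 = 0.52.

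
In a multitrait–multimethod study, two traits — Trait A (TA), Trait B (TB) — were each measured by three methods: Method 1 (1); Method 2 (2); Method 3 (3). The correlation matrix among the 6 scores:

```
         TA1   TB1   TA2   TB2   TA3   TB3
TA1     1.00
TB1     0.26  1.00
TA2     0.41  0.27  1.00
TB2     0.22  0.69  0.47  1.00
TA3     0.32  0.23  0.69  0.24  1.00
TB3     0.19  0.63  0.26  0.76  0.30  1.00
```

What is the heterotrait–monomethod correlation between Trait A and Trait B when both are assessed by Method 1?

0.26

Different traits, same method: r(TA1, TB1) = 0.26.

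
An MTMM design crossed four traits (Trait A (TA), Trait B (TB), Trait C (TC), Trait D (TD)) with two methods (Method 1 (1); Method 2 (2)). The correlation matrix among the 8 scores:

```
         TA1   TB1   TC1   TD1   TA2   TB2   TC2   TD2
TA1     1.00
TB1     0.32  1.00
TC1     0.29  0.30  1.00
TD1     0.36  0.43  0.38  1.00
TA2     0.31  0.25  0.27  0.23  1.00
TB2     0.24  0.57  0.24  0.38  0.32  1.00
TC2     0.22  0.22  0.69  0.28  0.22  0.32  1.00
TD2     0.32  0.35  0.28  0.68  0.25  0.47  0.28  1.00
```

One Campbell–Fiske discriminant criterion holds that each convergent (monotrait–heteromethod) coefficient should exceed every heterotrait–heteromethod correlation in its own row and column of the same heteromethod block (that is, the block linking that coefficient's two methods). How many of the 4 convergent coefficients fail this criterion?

Each convergent coefficient versus the relevant comparison correlations:
TA (methods 1·2): 0.31 vs {0.24, 0.25, 0.22, 0.27, 0.32, 0.23} → fail.
TB (methods 1·2): 0.57 vs {0.25, 0.24, 0.22, 0.24, 0.35, 0.38} → pass.
TC (methods 1·2): 0.69 vs {0.27, 0.22, 0.24, 0.22, 0.28, 0.28} → pass.
TD (methods 1·2): 0.68 vs {0.23, 0.32, 0.38, 0.35, 0.28, 0.28} → pass.
1 of 4 fail.

1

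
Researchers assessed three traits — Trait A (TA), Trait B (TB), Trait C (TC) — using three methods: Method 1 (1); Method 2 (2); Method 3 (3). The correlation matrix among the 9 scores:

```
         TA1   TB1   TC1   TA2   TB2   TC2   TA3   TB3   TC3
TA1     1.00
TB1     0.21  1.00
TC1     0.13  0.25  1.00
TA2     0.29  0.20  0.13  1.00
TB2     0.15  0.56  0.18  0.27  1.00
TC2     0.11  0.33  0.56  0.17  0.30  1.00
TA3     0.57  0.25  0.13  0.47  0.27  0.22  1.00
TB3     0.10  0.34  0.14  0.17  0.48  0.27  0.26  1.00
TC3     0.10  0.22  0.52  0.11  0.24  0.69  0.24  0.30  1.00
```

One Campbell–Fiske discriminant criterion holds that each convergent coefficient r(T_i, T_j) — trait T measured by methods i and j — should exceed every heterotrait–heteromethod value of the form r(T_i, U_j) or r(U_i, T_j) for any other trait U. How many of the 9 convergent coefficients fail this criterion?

0

Each convergent coefficient versus the relevant comparison correlations:
TA (methods 1·2): 0.29 vs {0.15, 0.20, 0.11, 0.13} → pass.
TA (methods 1·3): 0.57 vs {0.10, 0.25, 0.10, 0.13} → pass.
TA (methods 2·3): 0.47 vs {0.17, 0.27, 0.11, 0.22} → pass.
TB (methods 1·2): 0.56 vs {0.20, 0.15, 0.33, 0.18} → pass.
TB (methods 1·3): 0.34 vs {0.25, 0.10, 0.22, 0.14} → pass.
TB (methods 2·3): 0.48 vs {0.27, 0.17, 0.24, 0.27} → pass.
TC (methods 1·2): 0.56 vs {0.13, 0.11, 0.18, 0.33} → pass.
TC (methods 1·3): 0.52 vs {0.13, 0.10, 0.14, 0.22} → pass.
TC (methods 2·3): 0.69 vs {0.22, 0.11, 0.27, 0.24} → pass.
0 of 9 fail.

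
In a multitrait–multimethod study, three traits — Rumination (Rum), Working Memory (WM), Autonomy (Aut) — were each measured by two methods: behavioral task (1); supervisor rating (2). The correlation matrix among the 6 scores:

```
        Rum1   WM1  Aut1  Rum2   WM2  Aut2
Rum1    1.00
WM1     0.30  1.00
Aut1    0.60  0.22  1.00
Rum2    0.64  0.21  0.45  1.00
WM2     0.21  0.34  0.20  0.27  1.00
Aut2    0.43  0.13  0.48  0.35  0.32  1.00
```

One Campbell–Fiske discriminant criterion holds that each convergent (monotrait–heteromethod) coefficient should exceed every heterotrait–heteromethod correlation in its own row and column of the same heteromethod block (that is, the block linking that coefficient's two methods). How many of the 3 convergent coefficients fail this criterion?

0

Convergent coefficients and their comparison sets:
Rum (methods 1·2): 0.64 vs {0.21, 0.21, 0.43, 0.45} → pass.
WM (methods 1·2): 0.34 vs {0.21, 0.21, 0.13, 0.20} → pass.
Aut (methods 1·2): 0.48 vs {0.45, 0.43, 0.20, 0.13} → pass.
0 of 3 fail.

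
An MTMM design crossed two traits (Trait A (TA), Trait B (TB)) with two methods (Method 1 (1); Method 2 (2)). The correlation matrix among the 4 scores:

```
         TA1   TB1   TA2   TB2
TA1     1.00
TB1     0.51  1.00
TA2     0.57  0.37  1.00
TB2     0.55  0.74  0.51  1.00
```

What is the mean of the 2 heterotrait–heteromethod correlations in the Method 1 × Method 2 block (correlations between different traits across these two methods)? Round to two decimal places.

0.46

HTHM values (method 1 × method 2): 0.55, 0.37; mean = 0.92/2 = 0.46.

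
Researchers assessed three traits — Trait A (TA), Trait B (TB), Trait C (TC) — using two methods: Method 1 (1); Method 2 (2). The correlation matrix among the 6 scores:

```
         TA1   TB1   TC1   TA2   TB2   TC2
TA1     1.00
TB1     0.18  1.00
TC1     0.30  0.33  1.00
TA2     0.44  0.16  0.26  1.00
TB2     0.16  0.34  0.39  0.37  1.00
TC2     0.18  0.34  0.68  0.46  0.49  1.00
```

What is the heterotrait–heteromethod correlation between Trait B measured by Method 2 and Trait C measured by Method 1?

Different traits and methods: r(TB2, TC1) = 0.39.

0.39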